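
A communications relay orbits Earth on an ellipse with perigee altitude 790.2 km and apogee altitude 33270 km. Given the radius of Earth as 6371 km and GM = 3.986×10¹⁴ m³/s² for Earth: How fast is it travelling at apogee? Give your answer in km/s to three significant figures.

r_p = 6371 + 790.2 = 7161.2 km = 7.1612×10⁶ m.
r_a = 6371 + 33270 = 39641 km = 3.9641×10⁷ m.
Semi-major axis a = (r_p + r_a)/2 = 23401 km = 2.340×10⁷ m.
Vis-viva: v² = μ(2/r − 1/a) = 3.986×10¹⁴ × (5.045×10⁻⁸ − 4.273×10⁻⁸) = 3.077×10⁶ m²/s².
v = 1754 m/s = 1.754 km/s.

v ≈ 1.75 km/s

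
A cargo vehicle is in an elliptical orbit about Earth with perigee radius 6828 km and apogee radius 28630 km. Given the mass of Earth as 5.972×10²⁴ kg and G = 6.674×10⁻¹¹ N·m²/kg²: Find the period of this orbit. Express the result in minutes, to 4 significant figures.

T ≈ 391.6 minutes

μ = GM = 6.674×10⁻¹¹ × 5.972×10²⁴ = 3.986×10¹⁴ m³/s².
Semi-major axis a = (r_p + r_a)/2 = (6828.0 + 28630)/2 = 17729 km = 1.773×10⁷ m.
By Kepler's third law T = 2π√(a³/μ) = 2π × 3.739×10³ = 2.349×10⁴ s.
= 391.6 minutes.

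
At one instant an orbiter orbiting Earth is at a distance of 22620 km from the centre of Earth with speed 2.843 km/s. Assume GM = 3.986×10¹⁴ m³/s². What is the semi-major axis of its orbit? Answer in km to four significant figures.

r = 2.262×10⁷ m.
Specific orbital energy ε = v²/2 − μ/r = (2843)²/2 − 3.986×10¹⁴/2.262×10⁷ = -1.358×10⁷ J/kg.
Since ε = −μ/(2a), a = −μ/(2ε) = 1.468×10⁷ m = 14676 km.

a ≈ 14680 km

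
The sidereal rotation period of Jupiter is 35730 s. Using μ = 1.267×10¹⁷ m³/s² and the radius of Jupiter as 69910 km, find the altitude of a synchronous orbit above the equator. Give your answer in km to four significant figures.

h_sync ≈ 90110 km

A synchronous orbit has period T, so by Kepler's third law a = (μT²/4π²)^(1/3).
μT²/4π² = 1.267×10¹⁷ × (3.573×10⁴)² / 39.48 = 4.097×10²⁴ m³.
a = 1.600×10⁸ m = 1.6002×10⁵ km.
Altitude h = a − R = 1.6002×10⁵ − 69910 = 90105 km.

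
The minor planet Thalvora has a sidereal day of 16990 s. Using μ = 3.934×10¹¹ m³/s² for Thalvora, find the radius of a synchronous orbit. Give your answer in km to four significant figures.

r_sync ≈ 1422 km

A synchronous orbit has period T, so by Kepler's third law a = (μT²/4π²)^(1/3).
μT²/4π² = 3.934×10¹¹ × (1.699×10⁴)² / 39.48 = 2.876×10¹⁸ m³.
a = 1.422×10⁶ m = 1422.2 km.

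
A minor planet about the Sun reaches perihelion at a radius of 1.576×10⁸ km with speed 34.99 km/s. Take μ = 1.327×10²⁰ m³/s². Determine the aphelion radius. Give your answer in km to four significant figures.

aphelion radius ≈ 4.197×10⁸ km

r_p = 1.576×10¹¹ m.
Specific energy ε = v²/2 − μ/r = -2.299×10⁸ J/kg, so a = −μ/(2ε) = 2.887×10¹¹ m.
The apsides satisfy r_p + r_a = 2a, so the aphelion radius is 2a − r_p = 4.197×10¹¹ m = 4.1972×10⁸ km.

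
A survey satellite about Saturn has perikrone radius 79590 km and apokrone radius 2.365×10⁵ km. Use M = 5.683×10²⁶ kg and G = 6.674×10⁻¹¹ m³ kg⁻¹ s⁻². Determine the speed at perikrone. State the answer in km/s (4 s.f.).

μ = GM = 6.674×10⁻¹¹ × 5.683×10²⁶ = 3.793×10¹⁶ m³/s².
Semi-major axis a = (r_p + r_a)/2 = 1.5804×10⁵ km = 1.580×10⁸ m.
Vis-viva: v² = μ(2/r − 1/a) = 3.793×10¹⁶ × (2.513×10⁻⁸ − 6.327×10⁻⁹) = 7.131×10⁸ m²/s².
v = 26700 m/s = 26.70 km/s.

v ≈ 26.70 km/s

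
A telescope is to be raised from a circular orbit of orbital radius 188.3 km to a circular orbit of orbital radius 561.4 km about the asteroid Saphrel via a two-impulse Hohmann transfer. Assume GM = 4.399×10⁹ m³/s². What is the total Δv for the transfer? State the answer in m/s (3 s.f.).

r₁ = 188.3 km = 1.883×10⁵ m.
r₂ = 561.4 km = 5.614×10⁵ m.
Transfer ellipse a_t = (r₁ + r₂)/2 = 3.748×10⁵ m.
At r₁: circular v_c1 = √(μ/r₁) = 152.8 m/s; transfer-periapsis v_p = √[μ(2/r₁ − 1/a_t)] = 187.1 m/s.
Δv₁ = v_p − v_c1 = 34.21 m/s.
At r₂: circular v_c2 = √(μ/r₂) = 88.52 m/s; transfer-apoapsis v_a = √[μ(2/r₂ − 1/a_t)] = 62.74 m/s.
Δv₂ = v_c2 − v_a = 25.78 m/s.
Total Δv = Δv₁ + Δv₂ = 59.99 m/s.

Δv_total ≈ 60.0 m/s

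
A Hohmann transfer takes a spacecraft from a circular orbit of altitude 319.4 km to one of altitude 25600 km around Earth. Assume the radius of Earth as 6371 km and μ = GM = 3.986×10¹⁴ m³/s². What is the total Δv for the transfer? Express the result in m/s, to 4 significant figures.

Δv_total ≈ 3662 m/s

r₁ = 6371 + 319.4 = 6690.4 km = 6.6904×10⁶ m.
r₂ = 6371 + 25600 = 31971 km = 3.1971×10⁷ m.
Transfer ellipse a_t = (r₁ + r₂)/2 = 1.933×10⁷ m.
At r₁: circular v_c1 = √(μ/r₁) = 7719 m/s; transfer-perigee v_p = √[μ(2/r₁ − 1/a_t)] = 9927 m/s.
Δv₁ = v_p − v_c1 = 2208 m/s.
At r₂: circular v_c2 = √(μ/r₂) = 3531 m/s; transfer-apogee v_a = √[μ(2/r₂ − 1/a_t)] = 2077 m/s.
Δv₂ = v_c2 − v_a = 1454 m/s.
Total Δv = Δv₁ + Δv₂ = 3662 m/s.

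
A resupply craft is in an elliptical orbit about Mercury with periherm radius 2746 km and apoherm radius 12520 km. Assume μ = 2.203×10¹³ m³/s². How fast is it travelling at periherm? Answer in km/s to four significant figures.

v ≈ 3.628 km/s

Semi-major axis a = (r_p + r_a)/2 = 7633.0 km = 7.633×10⁶ m.
Vis-viva: v² = μ(2/r − 1/a) = 2.203×10¹³ × (7.283×10⁻⁷ − 1.310×10⁻⁷) = 1.316×10⁷ m²/s².
v = 3628 m/s = 3.628 km/s.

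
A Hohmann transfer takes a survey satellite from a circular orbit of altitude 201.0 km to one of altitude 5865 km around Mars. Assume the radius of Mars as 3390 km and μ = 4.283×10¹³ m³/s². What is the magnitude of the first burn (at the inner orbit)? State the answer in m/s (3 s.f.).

r₁ = 3390 + 201.0 = 3591.0 km = 3.5910×10⁶ m.
r₂ = 3390 + 5865 = 9255.0 km = 9.2550×10⁶ m.
Transfer ellipse a_t = (r₁ + r₂)/2 = 6.423×10⁶ m.
At r₁: circular v_c1 = √(μ/r₁) = 3454 m/s; transfer-periapsis v_p = √[μ(2/r₁ − 1/a_t)] = 4146 m/s.
Δv₁ = v_p − v_c1 = 692.0 m/s.

Δv ≈ 692 m/s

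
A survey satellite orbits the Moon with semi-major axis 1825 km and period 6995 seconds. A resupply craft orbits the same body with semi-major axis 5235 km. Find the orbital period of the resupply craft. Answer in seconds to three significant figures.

T₂ ≈ 34000 seconds

Kepler's third law: T² ∝ a³, so T₂ = T₁ (a₂/a₁)^(3/2).
a₂/a₁ = 2.868, (a₂/a₁)^(3/2) = 4.858.
T₂ = 6995 × 4.858 = 33980 seconds.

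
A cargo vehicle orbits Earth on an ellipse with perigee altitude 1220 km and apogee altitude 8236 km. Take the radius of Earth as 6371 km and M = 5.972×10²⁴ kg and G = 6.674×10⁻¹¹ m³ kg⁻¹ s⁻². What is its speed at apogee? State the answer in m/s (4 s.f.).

μ = GM = 6.674×10⁻¹¹ × 5.972×10²⁴ = 3.986×10¹⁴ m³/s².
r_p = 6371 + 1220 = 7591.0 km = 7.5910×10⁶ m.
r_a = 6371 + 8236 = 14607 km = 1.4607×10⁷ m.
Semi-major axis a = (r_p + r_a)/2 = 11099 km = 1.110×10⁷ m.
Vis-viva: v² = μ(2/r − 1/a) = 3.986×10¹⁴ × (1.369×10⁻⁷ − 9.010×10⁻⁸) = 1.866×10⁷ m²/s².
v = 4320 m/s.

v ≈ 4320 m/s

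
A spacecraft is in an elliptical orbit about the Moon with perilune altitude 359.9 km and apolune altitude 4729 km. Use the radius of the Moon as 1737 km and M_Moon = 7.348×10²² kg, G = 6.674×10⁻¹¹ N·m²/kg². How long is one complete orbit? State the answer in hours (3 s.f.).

μ = GM = 6.674×10⁻¹¹ × 7.348×10²² = 4.904×10¹² m³/s².
r_p = 1737 + 359.9 = 2096.9 km = 2.0969×10⁶ m.
r_a = 1737 + 4729 = 6466.0 km = 6.4660×10⁶ m.
Semi-major axis a = (r_p + r_a)/2 = (2096.9 + 6466.0)/2 = 4281.4 km = 4.281×10⁶ m.
By Kepler's third law T = 2π√(a³/μ) = 2π × 4.000×10³ = 2.514×10⁴ s.
= 6.982 hours.

T ≈ 6.98 hours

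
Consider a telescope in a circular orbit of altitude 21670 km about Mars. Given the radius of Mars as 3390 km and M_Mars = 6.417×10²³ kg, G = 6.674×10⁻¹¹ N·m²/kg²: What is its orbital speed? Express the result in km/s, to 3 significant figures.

μ = GM = 6.674×10⁻¹¹ × 6.417×10²³ = 4.283×10¹³ m³/s².
r = 3390 + 21670 = 25060 km = 2.5060×10⁷ m.
For a circular orbit v = √(μ/r) = √(4.283×10¹³ / 2.506×10⁷) = √(1.709×10⁶) = 1307 m/s.
That is 1.307 km/s.

v ≈ 1.31 km/s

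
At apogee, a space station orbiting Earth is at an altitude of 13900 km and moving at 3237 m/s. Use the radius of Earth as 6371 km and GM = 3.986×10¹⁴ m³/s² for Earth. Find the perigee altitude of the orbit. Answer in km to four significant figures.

perigee altitude ≈ 991.6 km

r_a = 6371 + 13900 = 20271 km = 2.027×10⁷ m.
Specific energy ε = v²/2 − μ/r = -1.442×10⁷ J/kg, so a = −μ/(2ε) = 1.382×10⁷ m.
The apsides satisfy r_p + r_a = 2a, so the perigee radius is 2a − r_a = 7.363×10⁶ m = 7362.6 km.
Perigee altitude = 7362.6 − 6371 = 991.59 km.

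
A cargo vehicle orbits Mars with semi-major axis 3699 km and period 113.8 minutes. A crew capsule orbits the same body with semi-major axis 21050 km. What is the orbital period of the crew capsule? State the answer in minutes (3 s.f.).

T₂ ≈ 1540 minutes

Kepler's third law: T² ∝ a³, so T₂ = T₁ (a₂/a₁)^(3/2).
a₂/a₁ = 5.691, (a₂/a₁)^(3/2) = 13.58.
T₂ = 113.8 × 13.58 = 1545 minutes.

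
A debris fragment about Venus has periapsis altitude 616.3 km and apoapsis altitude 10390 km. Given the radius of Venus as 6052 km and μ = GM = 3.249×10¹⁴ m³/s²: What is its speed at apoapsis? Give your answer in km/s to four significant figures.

r_p = 6052 + 616.3 = 6668.3 km = 6.6683×10⁶ m.
r_a = 6052 + 10390 = 16442 km = 1.6442×10⁷ m.
Semi-major axis a = (r_p + r_a)/2 = 11555 km = 1.156×10⁷ m.
Vis-viva: v² = μ(2/r − 1/a) = 3.249×10¹⁴ × (1.216×10⁻⁷ − 8.654×10⁻⁸) = 1.140×10⁷ m²/s².
v = 3377 m/s = 3.377 km/s.

v ≈ 3.377 km/s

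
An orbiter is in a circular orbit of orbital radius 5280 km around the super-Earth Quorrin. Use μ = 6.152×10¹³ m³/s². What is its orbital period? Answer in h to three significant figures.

r = 5280 km = 5.280×10⁶ m.
Kepler's third law: T = 2π√(r³/μ) = 2π√((5.280×10⁶)³ / 6.152×10¹³).
r³/μ = 2.393×10⁶ s², so T = 2π × 1.547×10³ = 9.719×10³ s.
Converting: 9.719×10³ s ÷ 3600 = 2.700 h.

T ≈ 2.70 h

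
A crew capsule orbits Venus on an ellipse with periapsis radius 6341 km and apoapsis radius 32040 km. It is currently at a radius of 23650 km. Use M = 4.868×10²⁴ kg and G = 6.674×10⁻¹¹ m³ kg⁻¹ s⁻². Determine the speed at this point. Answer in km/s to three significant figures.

μ = GM = 6.674×10⁻¹¹ × 4.868×10²⁴ = 3.249×10¹⁴ m³/s².
Semi-major axis a = (r_p + r_a)/2 = 19190 km = 1.919×10⁷ m.
Vis-viva: v² = μ(2/r − 1/a) = 3.249×10¹⁴ × (8.457×10⁻⁸ − 5.211×10⁻⁸) = 1.055×10⁷ m²/s².
v = 3247 m/s = 3.247 km/s.

v ≈ 3.25 km/s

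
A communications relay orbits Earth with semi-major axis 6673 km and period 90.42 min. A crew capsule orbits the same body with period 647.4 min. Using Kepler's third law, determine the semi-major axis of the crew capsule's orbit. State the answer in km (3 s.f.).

a₂ ≈ 24800 km

Kepler's third law: a³ ∝ T², so a₂ = a₁ (T₂/T₁)^(2/3).
T₂/T₁ = 7.160, (T₂/T₁)^(2/3) = 3.715.
a₂ = 6673 × 3.715 = 24790 km.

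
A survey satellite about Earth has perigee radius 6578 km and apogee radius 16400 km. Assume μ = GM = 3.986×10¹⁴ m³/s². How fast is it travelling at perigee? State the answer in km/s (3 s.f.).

Semi-major axis a = (r_p + r_a)/2 = 11489 km = 1.149×10⁷ m.
Vis-viva: v² = μ(2/r − 1/a) = 3.986×10¹⁴ × (3.040×10⁻⁷ − 8.704×10⁻⁸) = 8.650×10⁷ m²/s².
v = 9300 m/s = 9.300 km/s.

v ≈ 9.30 km/s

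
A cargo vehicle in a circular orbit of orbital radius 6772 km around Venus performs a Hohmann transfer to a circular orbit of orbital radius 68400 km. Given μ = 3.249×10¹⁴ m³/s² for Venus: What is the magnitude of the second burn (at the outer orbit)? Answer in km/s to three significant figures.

r₁ = 6772 km = 6.772×10⁶ m.
r₂ = 68400 km = 6.840×10⁷ m.
Transfer ellipse a_t = (r₁ + r₂)/2 = 3.759×10⁷ m.
At r₁: circular v_c1 = √(μ/r₁) = 6927 m/s; transfer-periapsis v_p = √[μ(2/r₁ − 1/a_t)] = 9344 m/s.
At r₂: circular v_c2 = √(μ/r₂) = 2179 m/s; transfer-apoapsis v_a = √[μ(2/r₂ − 1/a_t)] = 925.1 m/s.
Δv₂ = v_c2 − v_a = 1254 m/s.
= 1.254 km/s.

Δv ≈ 1.25 km/s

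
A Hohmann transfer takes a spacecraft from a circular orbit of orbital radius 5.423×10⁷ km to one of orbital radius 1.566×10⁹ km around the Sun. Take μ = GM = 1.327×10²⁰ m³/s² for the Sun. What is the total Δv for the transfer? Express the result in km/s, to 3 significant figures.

r₁ = 5.423×10⁷ km = 5.423×10¹⁰ m.
r₂ = 1.566×10⁹ km = 1.566×10¹² m.
Transfer ellipse a_t = (r₁ + r₂)/2 = 8.101×10¹¹ m.
At r₁: circular v_c1 = √(μ/r₁) = 49470 m/s; transfer-perihelion v_p = √[μ(2/r₁ − 1/a_t)] = 68780 m/s.
Δv₁ = v_p − v_c1 = 19310 m/s.
At r₂: circular v_c2 = √(μ/r₂) = 9205 m/s; transfer-aphelion v_a = √[μ(2/r₂ − 1/a_t)] = 2382 m/s.
Δv₂ = v_c2 − v_a = 6824 m/s.
Total Δv = Δv₁ + Δv₂ = 26130 m/s = 26.13 km/s.

Δv_total ≈ 26.1 km/s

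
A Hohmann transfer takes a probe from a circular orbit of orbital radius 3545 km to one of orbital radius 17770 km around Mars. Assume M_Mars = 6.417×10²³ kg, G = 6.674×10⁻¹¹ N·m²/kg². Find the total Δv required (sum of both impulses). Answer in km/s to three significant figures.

Δv_total ≈ 1.67 km/s

μ = GM = 6.674×10⁻¹¹ × 6.417×10²³ = 4.283×10¹³ m³/s².
r₁ = 3545 km = 3.545×10⁶ m.
r₂ = 17770 km = 1.777×10⁷ m.
Transfer ellipse a_t = (r₁ + r₂)/2 = 1.066×10⁷ m.
At r₁: circular v_c1 = √(μ/r₁) = 3476 m/s; transfer-periapsis v_p = √[μ(2/r₁ − 1/a_t)] = 4488 m/s.
Δv₁ = v_p − v_c1 = 1012 m/s.
At r₂: circular v_c2 = √(μ/r₂) = 1552 m/s; transfer-apoapsis v_a = √[μ(2/r₂ − 1/a_t)] = 895.4 m/s.
Δv₂ = v_c2 − v_a = 657.1 m/s.
Total Δv = Δv₁ + Δv₂ = 1669 m/s = 1.669 km/s.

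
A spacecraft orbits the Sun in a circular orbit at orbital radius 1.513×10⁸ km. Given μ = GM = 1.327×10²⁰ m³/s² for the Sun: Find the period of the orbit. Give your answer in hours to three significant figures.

T ≈ 8920 hours

r = 1.513×10⁸ km = 1.513×10¹¹ m.
Kepler's third law: T = 2π√(r³/μ) = 2π√((1.513×10¹¹)³ / 1.327×10²⁰).
r³/μ = 2.610×10¹³ s², so T = 2π × 5.109×10⁶ = 3.210×10⁷ s.
Converting: 3.210×10⁷ s ÷ 3600 = 8917 hours.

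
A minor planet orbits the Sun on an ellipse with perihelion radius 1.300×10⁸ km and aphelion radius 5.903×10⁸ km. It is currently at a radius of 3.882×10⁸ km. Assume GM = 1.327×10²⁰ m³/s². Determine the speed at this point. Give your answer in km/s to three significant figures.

Semi-major axis a = (r_p + r_a)/2 = 3.6015×10⁸ km = 3.602×10¹¹ m.
Vis-viva: v² = μ(2/r − 1/a) = 1.327×10²⁰ × (5.152×10⁻¹² − 2.777×10⁻¹²) = 3.152×10⁸ m²/s².
v = 17750 m/s = 17.75 km/s.

v ≈ 17.8 km/s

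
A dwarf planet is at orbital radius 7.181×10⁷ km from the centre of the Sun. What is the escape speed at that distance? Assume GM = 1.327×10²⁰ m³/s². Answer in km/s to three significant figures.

r = 7.181×10⁷ km = 7.181×10¹⁰ m.
Escape speed v_esc = √(2μ/r) = √(2 × 1.327×10²⁰ / 7.181×10¹⁰) = √(3.696×10⁹) = 60790 m/s.
= 60.79 km/s.

v_esc ≈ 60.8 km/s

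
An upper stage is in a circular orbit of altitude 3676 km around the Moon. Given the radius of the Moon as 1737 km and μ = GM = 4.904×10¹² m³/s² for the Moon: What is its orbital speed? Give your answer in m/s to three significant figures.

v ≈ 952 m/s

r = 1737 + 3676 = 5413.0 km = 5.4130×10⁶ m.
For a circular orbit v = √(μ/r) = √(4.904×10¹² / 5.413×10⁶) = √(9.060×10⁵) = 951.8 m/s.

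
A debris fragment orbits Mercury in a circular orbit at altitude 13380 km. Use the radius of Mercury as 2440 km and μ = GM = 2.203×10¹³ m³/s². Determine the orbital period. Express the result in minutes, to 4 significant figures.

T ≈ 1404 minutes

r = 2440 + 13380 = 15820 km = 1.5820×10⁷ m.
Kepler's third law: T = 2π√(r³/μ) = 2π√((1.582×10⁷)³ / 2.203×10¹³).
r³/μ = 1.797×10⁸ s², so T = 2π × 1.341×10⁴ = 8.423×10⁴ s.
Converting: 8.423×10⁴ s ÷ 60.00 = 1404 minutes.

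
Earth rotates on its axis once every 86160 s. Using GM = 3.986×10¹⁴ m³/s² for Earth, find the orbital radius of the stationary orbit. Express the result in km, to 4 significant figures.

r_sync ≈ 42160 km

A synchronous orbit has period T, so by Kepler's third law a = (μT²/4π²)^(1/3).
μT²/4π² = 3.986×10¹⁴ × (8.616×10⁴)² / 39.48 = 7.495×10²² m³.
a = 4.216×10⁷ m = 42163 km.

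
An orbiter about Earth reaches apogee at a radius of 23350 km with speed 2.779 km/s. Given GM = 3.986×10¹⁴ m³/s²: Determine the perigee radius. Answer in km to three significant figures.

r_a = 2.335×10⁷ m.
Specific energy ε = v²/2 − μ/r = -1.321×10⁷ J/kg, so a = −μ/(2ε) = 1.509×10⁷ m.
The apsides satisfy r_p + r_a = 2a, so the perigee radius is 2a − r_a = 6.826×10⁶ m = 6825.8 km.

perigee radius ≈ 6830 km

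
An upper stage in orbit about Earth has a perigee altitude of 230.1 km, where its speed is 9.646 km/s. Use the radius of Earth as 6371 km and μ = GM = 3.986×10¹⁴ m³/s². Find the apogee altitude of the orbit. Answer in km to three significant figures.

r_p = 6371 + 230.1 = 6601.1 km = 6.601×10⁶ m.
Specific energy ε = v²/2 − μ/r = -1.386×10⁷ J/kg, so a = −μ/(2ε) = 1.438×10⁷ m.
The apsides satisfy r_p + r_a = 2a, so the apogee radius is 2a − r_p = 2.216×10⁷ m = 22155 km.
Apogee altitude = 22155 − 6371 = 15784 km.

apogee altitude ≈ 15800 km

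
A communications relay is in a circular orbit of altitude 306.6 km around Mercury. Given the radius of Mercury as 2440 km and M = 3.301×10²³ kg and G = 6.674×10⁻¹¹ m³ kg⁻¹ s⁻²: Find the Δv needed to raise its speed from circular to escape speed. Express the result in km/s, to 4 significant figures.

μ = GM = 6.674×10⁻¹¹ × 3.301×10²³ = 2.203×10¹³ m³/s².
r = 2440 + 306.6 = 2746.6 km = 2.7466×10⁶ m.
Circular speed v_c = √(μ/r) = 2832 m/s.
Escape speed v_esc = √(2μ/r) = √2 × v_c = 4005 m/s.
Δv = v_esc − v_c = 1173 m/s = 1.173 km/s.

Δv ≈ 1.173 km/s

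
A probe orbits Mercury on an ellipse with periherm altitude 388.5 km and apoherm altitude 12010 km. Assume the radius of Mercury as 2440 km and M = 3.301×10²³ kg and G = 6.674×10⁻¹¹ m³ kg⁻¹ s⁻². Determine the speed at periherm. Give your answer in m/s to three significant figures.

μ = GM = 6.674×10⁻¹¹ × 3.301×10²³ = 2.203×10¹³ m³/s².
r_p = 2440 + 388.5 = 2828.5 km = 2.8285×10⁶ m.
r_a = 2440 + 12010 = 14450 km = 1.4450×10⁷ m.
Semi-major axis a = (r_p + r_a)/2 = 8639.2 km = 8.639×10⁶ m.
Vis-viva: v² = μ(2/r − 1/a) = 2.203×10¹³ × (7.071×10⁻⁷ − 1.158×10⁻⁷) = 1.303×10⁷ m²/s².
v = 3609 m/s.

v ≈ 3610 m/s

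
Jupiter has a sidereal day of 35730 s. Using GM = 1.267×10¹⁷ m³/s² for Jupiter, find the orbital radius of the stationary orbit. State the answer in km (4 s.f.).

A synchronous orbit has period T, so by Kepler's third law a = (μT²/4π²)^(1/3).
μT²/4π² = 1.267×10¹⁷ × (3.573×10⁴)² / 39.48 = 4.097×10²⁴ m³.
a = 1.600×10⁸ m = 1.6002×10⁵ km.

r_sync ≈ 1.600×10⁵ km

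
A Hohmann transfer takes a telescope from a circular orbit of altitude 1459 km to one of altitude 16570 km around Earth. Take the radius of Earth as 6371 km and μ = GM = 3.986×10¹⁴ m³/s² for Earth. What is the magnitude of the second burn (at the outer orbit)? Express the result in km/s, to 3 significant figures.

Δv ≈ 1.19 km/s

r₁ = 6371 + 1459 = 7830.0 km = 7.8300×10⁶ m.
r₂ = 6371 + 16570 = 22941 km = 2.2941×10⁷ m.
Transfer ellipse a_t = (r₁ + r₂)/2 = 1.539×10⁷ m.
At r₁: circular v_c1 = √(μ/r₁) = 7135 m/s; transfer-perigee v_p = √[μ(2/r₁ − 1/a_t)] = 8712 m/s.
At r₂: circular v_c2 = √(μ/r₂) = 4168 m/s; transfer-apogee v_a = √[μ(2/r₂ − 1/a_t)] = 2974 m/s.
Δv₂ = v_c2 − v_a = 1195 m/s.
= 1.195 km/s.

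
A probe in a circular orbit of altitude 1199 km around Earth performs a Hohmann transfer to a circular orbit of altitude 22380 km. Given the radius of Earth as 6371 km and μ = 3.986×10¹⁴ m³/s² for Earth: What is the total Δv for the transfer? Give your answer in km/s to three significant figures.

r₁ = 6371 + 1199 = 7570.0 km = 7.5700×10⁶ m.
r₂ = 6371 + 22380 = 28751 km = 2.8751×10⁷ m.
Transfer ellipse a_t = (r₁ + r₂)/2 = 1.816×10⁷ m.
At r₁: circular v_c1 = √(μ/r₁) = 7256 m/s; transfer-perigee v_p = √[μ(2/r₁ − 1/a_t)] = 9130 m/s.
Δv₁ = v_p − v_c1 = 1874 m/s.
At r₂: circular v_c2 = √(μ/r₂) = 3723 m/s; transfer-apogee v_a = √[μ(2/r₂ − 1/a_t)] = 2404 m/s.
Δv₂ = v_c2 − v_a = 1319 m/s.
Total Δv = Δv₁ + Δv₂ = 3193 m/s = 3.193 km/s.

Δv_total ≈ 3.19 km/s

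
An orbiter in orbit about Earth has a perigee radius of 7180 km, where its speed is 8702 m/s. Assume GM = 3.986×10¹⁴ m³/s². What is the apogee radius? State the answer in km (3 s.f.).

r_p = 7.180×10⁶ m.
Specific energy ε = v²/2 − μ/r = -1.765×10⁷ J/kg, so a = −μ/(2ε) = 1.129×10⁷ m.
The apsides satisfy r_p + r_a = 2a, so the apogee radius is 2a − r_p = 1.540×10⁷ m = 15400 km.

apogee radius ≈ 15400 km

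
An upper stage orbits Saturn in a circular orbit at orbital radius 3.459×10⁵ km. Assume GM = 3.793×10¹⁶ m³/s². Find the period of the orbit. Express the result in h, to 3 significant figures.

T ≈ 57.7 h

r = 3.459×10⁵ km = 3.459×10⁸ m.
Kepler's third law: T = 2π√(r³/μ) = 2π√((3.459×10⁸)³ / 3.793×10¹⁶).
r³/μ = 1.091×10⁹ s², so T = 2π × 3.303×10⁴ = 2.075×10⁵ s.
Converting: 2.075×10⁵ s ÷ 3600 = 57.65 h.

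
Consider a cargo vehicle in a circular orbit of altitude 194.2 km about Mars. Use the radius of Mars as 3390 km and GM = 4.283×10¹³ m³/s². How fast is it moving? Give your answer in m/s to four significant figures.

r = 3390 + 194.2 = 3584.2 km = 3.5842×10⁶ m.
For a circular orbit v = √(μ/r) = √(4.283×10¹³ / 3.584×10⁶) = √(1.195×10⁷) = 3457 m/s.

v ≈ 3457 m/s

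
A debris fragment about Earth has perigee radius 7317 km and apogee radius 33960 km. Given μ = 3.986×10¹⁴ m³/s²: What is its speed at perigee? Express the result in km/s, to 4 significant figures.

v ≈ 9.468 km/s

Semi-major axis a = (r_p + r_a)/2 = 20638 km = 2.064×10⁷ m.
Vis-viva: v² = μ(2/r − 1/a) = 3.986×10¹⁴ × (2.733×10⁻⁷ − 4.845×10⁻⁸) = 8.964×10⁷ m²/s².
v = 9468 m/s = 9.468 km/s.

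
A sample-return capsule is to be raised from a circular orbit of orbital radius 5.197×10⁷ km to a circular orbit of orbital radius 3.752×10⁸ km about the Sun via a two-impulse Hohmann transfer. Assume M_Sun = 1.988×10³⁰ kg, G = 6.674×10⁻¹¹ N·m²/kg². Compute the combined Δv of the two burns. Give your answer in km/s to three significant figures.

μ = GM = 6.674×10⁻¹¹ × 1.988×10³⁰ = 1.327×10²⁰ m³/s².
r₁ = 5.197×10⁷ km = 5.197×10¹⁰ m.
r₂ = 3.752×10⁸ km = 3.752×10¹¹ m.
Transfer ellipse a_t = (r₁ + r₂)/2 = 2.136×10¹¹ m.
At r₁: circular v_c1 = √(μ/r₁) = 50530 m/s; transfer-perihelion v_p = √[μ(2/r₁ − 1/a_t)] = 66970 m/s.
Δv₁ = v_p − v_c1 = 16440 m/s.
At r₂: circular v_c2 = √(μ/r₂) = 18800 m/s; transfer-aphelion v_a = √[μ(2/r₂ − 1/a_t)] = 9276 m/s.
Δv₂ = v_c2 − v_a = 9529 m/s.
Total Δv = Δv₁ + Δv₂ = 25970 m/s = 25.97 km/s.

Δv_total ≈ 26.0 km/s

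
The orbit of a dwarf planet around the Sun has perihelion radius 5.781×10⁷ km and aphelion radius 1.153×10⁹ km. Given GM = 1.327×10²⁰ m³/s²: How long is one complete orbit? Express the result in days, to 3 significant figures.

Semi-major axis a = (r_p + r_a)/2 = (5.7810×10⁷ + 1.1530×10⁹)/2 = 6.0540×10⁸ km = 6.054×10¹¹ m.
By Kepler's third law T = 2π√(a³/μ) = 2π × 4.089×10⁷ = 2.569×10⁸ s.
= 2974 days.

T ≈ 2970 days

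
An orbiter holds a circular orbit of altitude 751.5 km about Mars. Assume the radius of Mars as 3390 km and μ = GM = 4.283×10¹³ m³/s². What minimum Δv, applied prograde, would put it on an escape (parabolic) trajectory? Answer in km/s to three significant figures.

r = 3390 + 751.5 = 4141.5 km = 4.1415×10⁶ m.
Circular speed v_c = √(μ/r) = 3216 m/s.
Escape speed v_esc = √(2μ/r) = √2 × v_c = 4548 m/s.
Δv = v_esc − v_c = 1332 m/s = 1.332 km/s.

Δv ≈ 1.33 km/s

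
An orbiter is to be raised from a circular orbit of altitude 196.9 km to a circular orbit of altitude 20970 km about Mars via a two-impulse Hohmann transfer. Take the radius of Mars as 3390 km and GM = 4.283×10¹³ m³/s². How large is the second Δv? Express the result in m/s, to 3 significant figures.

r₁ = 3390 + 196.9 = 3586.9 km = 3.5869×10⁶ m.
r₂ = 3390 + 20970 = 24360 km = 2.4360×10⁷ m.
Transfer ellipse a_t = (r₁ + r₂)/2 = 1.397×10⁷ m.
At r₁: circular v_c1 = √(μ/r₁) = 3456 m/s; transfer-periapsis v_p = √[μ(2/r₁ − 1/a_t)] = 4562 m/s.
At r₂: circular v_c2 = √(μ/r₂) = 1326 m/s; transfer-apoapsis v_a = √[μ(2/r₂ − 1/a_t)] = 671.8 m/s.
Δv₂ = v_c2 − v_a = 654.2 m/s.

Δv ≈ 654 m/s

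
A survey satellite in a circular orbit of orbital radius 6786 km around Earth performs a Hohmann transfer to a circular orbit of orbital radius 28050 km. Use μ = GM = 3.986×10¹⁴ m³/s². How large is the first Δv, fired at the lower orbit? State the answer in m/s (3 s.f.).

Δv ≈ 2060 m/s

r₁ = 6786 km = 6.786×10⁶ m.
r₂ = 28050 km = 2.805×10⁷ m.
Transfer ellipse a_t = (r₁ + r₂)/2 = 1.742×10⁷ m.
At r₁: circular v_c1 = √(μ/r₁) = 7664 m/s; transfer-perigee v_p = √[μ(2/r₁ − 1/a_t)] = 9726 m/s.
Δv₁ = v_p − v_c1 = 2062 m/s.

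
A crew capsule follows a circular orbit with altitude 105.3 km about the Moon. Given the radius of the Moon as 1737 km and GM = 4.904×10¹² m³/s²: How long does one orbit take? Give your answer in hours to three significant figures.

T ≈ 1.97 hours

r = 1737 + 105.3 = 1842.3 km = 1.8423×10⁶ m.
Kepler's third law: T = 2π√(r³/μ) = 2π√((1.842×10⁶)³ / 4.904×10¹²).
r³/μ = 1.275×10⁶ s², so T = 2π × 1.129×10³ = 7.095×10³ s.
Converting: 7.095×10³ s ÷ 3600 = 1.971 hours.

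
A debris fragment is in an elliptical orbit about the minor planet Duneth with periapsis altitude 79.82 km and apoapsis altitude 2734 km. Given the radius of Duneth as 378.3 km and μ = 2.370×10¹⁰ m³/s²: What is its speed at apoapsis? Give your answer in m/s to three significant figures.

v ≈ 44.2 m/s

r_p = 378.3 + 79.82 = 458.12 km = 4.5812×10⁵ m.
r_a = 378.3 + 2734 = 3112.3 km = 3.1123×10⁶ m.
Semi-major axis a = (r_p + r_a)/2 = 1785.2 km = 1.785×10⁶ m.
Vis-viva: v² = μ(2/r − 1/a) = 2.370×10¹⁰ × (6.426×10⁻⁷ − 5.602×10⁻⁷) = 1.954×10³ m²/s².
v = 44.21 m/s.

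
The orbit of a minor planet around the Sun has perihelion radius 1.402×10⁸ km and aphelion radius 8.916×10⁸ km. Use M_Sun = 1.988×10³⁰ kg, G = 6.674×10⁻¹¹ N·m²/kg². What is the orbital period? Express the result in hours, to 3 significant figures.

T ≈ 56100 hours

μ = GM = 6.674×10⁻¹¹ × 1.988×10³⁰ = 1.327×10²⁰ m³/s².
Semi-major axis a = (r_p + r_a)/2 = (1.4020×10⁸ + 8.9160×10⁸)/2 = 5.1590×10⁸ km = 5.159×10¹¹ m.
By Kepler's third law T = 2π√(a³/μ) = 2π × 3.217×10⁷ = 2.021×10⁸ s.
= 56150 hours.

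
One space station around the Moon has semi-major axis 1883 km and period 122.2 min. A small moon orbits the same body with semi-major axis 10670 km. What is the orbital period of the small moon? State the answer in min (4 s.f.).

Kepler's third law: T² ∝ a³, so T₂ = T₁ (a₂/a₁)^(3/2).
a₂/a₁ = 5.666, (a₂/a₁)^(3/2) = 13.49.
T₂ = 122.2 × 13.49 = 1648 min.

T₂ ≈ 1648 min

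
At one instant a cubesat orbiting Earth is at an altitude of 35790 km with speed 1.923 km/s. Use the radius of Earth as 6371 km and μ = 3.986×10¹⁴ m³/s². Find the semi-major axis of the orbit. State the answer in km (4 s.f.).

a ≈ 26210 km

r = 6371 + 35790 = 42161 km = 4.216×10⁷ m.
Specific orbital energy ε = v²/2 − μ/r = (1923)²/2 − 3.986×10¹⁴/4.216×10⁷ = -7.605×10⁶ J/kg.
Since ε = −μ/(2a), a = −μ/(2ε) = 2.621×10⁷ m = 26206 km.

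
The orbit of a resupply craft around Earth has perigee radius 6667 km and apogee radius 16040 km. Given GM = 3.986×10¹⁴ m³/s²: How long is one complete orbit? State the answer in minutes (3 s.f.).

Semi-major axis a = (r_p + r_a)/2 = (6667.0 + 16040)/2 = 11354 km = 1.135×10⁷ m.
By Kepler's third law T = 2π√(a³/μ) = 2π × 1.916×10³ = 1.204×10⁴ s.
= 200.7 minutes.

T ≈ 201 minutes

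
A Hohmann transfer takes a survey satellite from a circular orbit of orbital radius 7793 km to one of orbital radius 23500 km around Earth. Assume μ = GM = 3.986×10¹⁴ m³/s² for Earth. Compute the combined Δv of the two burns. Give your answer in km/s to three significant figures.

Δv_total ≈ 2.82 km/s

r₁ = 7793 km = 7.793×10⁶ m.
r₂ = 23500 km = 2.350×10⁷ m.
Transfer ellipse a_t = (r₁ + r₂)/2 = 1.565×10⁷ m.
At r₁: circular v_c1 = √(μ/r₁) = 7152 m/s; transfer-perigee v_p = √[μ(2/r₁ − 1/a_t)] = 8765 m/s.
Δv₁ = v_p − v_c1 = 1613 m/s.
At r₂: circular v_c2 = √(μ/r₂) = 4118 m/s; transfer-apogee v_a = √[μ(2/r₂ − 1/a_t)] = 2907 m/s.
Δv₂ = v_c2 − v_a = 1212 m/s.
Total Δv = Δv₁ + Δv₂ = 2825 m/s = 2.825 km/s.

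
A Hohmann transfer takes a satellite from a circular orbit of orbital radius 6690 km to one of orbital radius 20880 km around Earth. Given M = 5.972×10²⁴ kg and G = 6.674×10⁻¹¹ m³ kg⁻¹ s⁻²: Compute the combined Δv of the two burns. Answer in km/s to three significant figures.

Δv_total ≈ 3.11 km/s

μ = GM = 6.674×10⁻¹¹ × 5.972×10²⁴ = 3.986×10¹⁴ m³/s².
r₁ = 6690 km = 6.690×10⁶ m.
r₂ = 20880 km = 2.088×10⁷ m.
Transfer ellipse a_t = (r₁ + r₂)/2 = 1.378×10⁷ m.
At r₁: circular v_c1 = √(μ/r₁) = 7719 m/s; transfer-perigee v_p = √[μ(2/r₁ − 1/a_t)] = 9500 m/s.
Δv₁ = v_p − v_c1 = 1781 m/s.
At r₂: circular v_c2 = √(μ/r₂) = 4369 m/s; transfer-apogee v_a = √[μ(2/r₂ − 1/a_t)] = 3044 m/s.
Δv₂ = v_c2 − v_a = 1325 m/s.
Total Δv = Δv₁ + Δv₂ = 3106 m/s = 3.106 km/s.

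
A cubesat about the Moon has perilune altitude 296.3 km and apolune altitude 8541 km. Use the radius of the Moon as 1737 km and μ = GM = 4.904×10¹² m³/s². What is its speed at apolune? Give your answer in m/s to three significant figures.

r_p = 1737 + 296.3 = 2033.3 km = 2.0333×10⁶ m.
r_a = 1737 + 8541 = 10278 km = 1.0278×10⁷ m.
Semi-major axis a = (r_p + r_a)/2 = 6155.6 km = 6.156×10⁶ m.
Vis-viva: v² = μ(2/r − 1/a) = 4.904×10¹² × (1.946×10⁻⁷ − 1.625×10⁻⁷) = 1.576×10⁵ m²/s².
v = 397.0 m/s.

v ≈ 397 m/s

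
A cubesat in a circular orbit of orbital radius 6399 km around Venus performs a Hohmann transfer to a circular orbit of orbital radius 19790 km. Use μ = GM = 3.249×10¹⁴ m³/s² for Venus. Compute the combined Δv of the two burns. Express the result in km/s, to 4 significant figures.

r₁ = 6399 km = 6.399×10⁶ m.
r₂ = 19790 km = 1.979×10⁷ m.
Transfer ellipse a_t = (r₁ + r₂)/2 = 1.309×10⁷ m.
At r₁: circular v_c1 = √(μ/r₁) = 7126 m/s; transfer-periapsis v_p = √[μ(2/r₁ − 1/a_t)] = 8760 m/s.
Δv₁ = v_p − v_c1 = 1634 m/s.
At r₂: circular v_c2 = √(μ/r₂) = 4052 m/s; transfer-apoapsis v_a = √[μ(2/r₂ − 1/a_t)] = 2832 m/s.
Δv₂ = v_c2 − v_a = 1219 m/s.
Total Δv = Δv₁ + Δv₂ = 2854 m/s = 2.854 km/s.

Δv_total ≈ 2.854 km/s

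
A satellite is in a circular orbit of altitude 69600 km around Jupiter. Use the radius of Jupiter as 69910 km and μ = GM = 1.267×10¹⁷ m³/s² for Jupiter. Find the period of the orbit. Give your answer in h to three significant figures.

r = 69910 + 69600 = 139510 km = 1.3951×10⁸ m.
Kepler's third law: T = 2π√(r³/μ) = 2π√((1.395×10⁸)³ / 1.267×10¹⁷).
r³/μ = 2.143×10⁷ s², so T = 2π × 4.629×10³ = 2.909×10⁴ s.
Converting: 2.909×10⁴ s ÷ 3600 = 8.080 h.

T ≈ 8.08 h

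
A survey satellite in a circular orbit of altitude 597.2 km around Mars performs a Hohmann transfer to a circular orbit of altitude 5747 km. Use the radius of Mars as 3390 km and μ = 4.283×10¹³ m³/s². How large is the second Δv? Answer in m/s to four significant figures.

Δv ≈ 477.4 m/s

r₁ = 3390 + 597.2 = 3987.2 km = 3.9872×10⁶ m.
r₂ = 3390 + 5747 = 9137.0 km = 9.1370×10⁶ m.
Transfer ellipse a_t = (r₁ + r₂)/2 = 6.562×10⁶ m.
At r₁: circular v_c1 = √(μ/r₁) = 3277 m/s; transfer-periapsis v_p = √[μ(2/r₁ − 1/a_t)] = 3867 m/s.
At r₂: circular v_c2 = √(μ/r₂) = 2165 m/s; transfer-apoapsis v_a = √[μ(2/r₂ − 1/a_t)] = 1688 m/s.
Δv₂ = v_c2 − v_a = 477.4 m/s.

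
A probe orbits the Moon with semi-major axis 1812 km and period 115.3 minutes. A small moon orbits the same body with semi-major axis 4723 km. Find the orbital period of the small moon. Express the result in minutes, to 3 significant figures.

T₂ ≈ 485 minutes

Kepler's third law: T² ∝ a³, so T₂ = T₁ (a₂/a₁)^(3/2).
a₂/a₁ = 2.607, (a₂/a₁)^(3/2) = 4.208.
T₂ = 115.3 × 4.208 = 485.2 minutes.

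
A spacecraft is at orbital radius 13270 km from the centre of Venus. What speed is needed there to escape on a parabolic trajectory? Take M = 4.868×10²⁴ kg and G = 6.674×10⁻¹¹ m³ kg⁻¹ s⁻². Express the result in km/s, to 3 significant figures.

μ = GM = 6.674×10⁻¹¹ × 4.868×10²⁴ = 3.249×10¹⁴ m³/s².
r = 13270 km = 1.327×10⁷ m.
Escape speed v_esc = √(2μ/r) = √(2 × 3.249×10¹⁴ / 1.327×10⁷) = √(4.897×10⁷) = 6998 m/s.
= 6.998 km/s.

v_esc ≈ 7.00 km/s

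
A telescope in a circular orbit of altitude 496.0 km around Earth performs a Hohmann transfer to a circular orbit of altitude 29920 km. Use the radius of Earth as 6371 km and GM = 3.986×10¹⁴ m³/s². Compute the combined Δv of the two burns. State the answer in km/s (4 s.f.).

Δv_total ≈ 3.706 km/s

r₁ = 6371 + 496.0 = 6867.0 km = 6.8670×10⁶ m.
r₂ = 6371 + 29920 = 36291 km = 3.6291×10⁷ m.
Transfer ellipse a_t = (r₁ + r₂)/2 = 2.158×10⁷ m.
At r₁: circular v_c1 = √(μ/r₁) = 7619 m/s; transfer-perigee v_p = √[μ(2/r₁ − 1/a_t)] = 9880 m/s.
Δv₁ = v_p − v_c1 = 2261 m/s.
At r₂: circular v_c2 = √(μ/r₂) = 3314 m/s; transfer-apogee v_a = √[μ(2/r₂ − 1/a_t)] = 1870 m/s.
Δv₂ = v_c2 − v_a = 1445 m/s.
Total Δv = Δv₁ + Δv₂ = 3706 m/s = 3.706 km/s.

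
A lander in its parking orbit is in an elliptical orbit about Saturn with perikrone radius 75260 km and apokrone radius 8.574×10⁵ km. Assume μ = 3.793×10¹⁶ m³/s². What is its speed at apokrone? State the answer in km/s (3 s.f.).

v ≈ 2.67 km/s

Semi-major axis a = (r_p + r_a)/2 = 4.6633×10⁵ km = 4.663×10⁸ m.
Vis-viva: v² = μ(2/r − 1/a) = 3.793×10¹⁶ × (2.333×10⁻⁹ − 2.144×10⁻⁹) = 7.140×10⁶ m²/s².
v = 2672 m/s = 2.672 km/s.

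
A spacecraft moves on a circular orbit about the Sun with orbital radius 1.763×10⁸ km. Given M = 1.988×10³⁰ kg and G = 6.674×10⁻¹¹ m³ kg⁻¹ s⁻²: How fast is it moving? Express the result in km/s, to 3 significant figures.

v ≈ 27.4 km/s

μ = GM = 6.674×10⁻¹¹ × 1.988×10³⁰ = 1.327×10²⁰ m³/s².
r = 1.763×10⁸ km = 1.763×10¹¹ m.
For a circular orbit v = √(μ/r) = √(1.327×10²⁰ / 1.763×10¹¹) = √(7.526×10⁸) = 27430 m/s.
That is 27.43 km/s.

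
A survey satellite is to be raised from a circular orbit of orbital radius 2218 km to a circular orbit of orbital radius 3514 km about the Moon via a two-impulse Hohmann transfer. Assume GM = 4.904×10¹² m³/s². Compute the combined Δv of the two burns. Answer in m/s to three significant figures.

Δv_total ≈ 302 m/s

r₁ = 2218 km = 2.218×10⁶ m.
r₂ = 3514 km = 3.514×10⁶ m.
Transfer ellipse a_t = (r₁ + r₂)/2 = 2.866×10⁶ m.
At r₁: circular v_c1 = √(μ/r₁) = 1487 m/s; transfer-perilune v_p = √[μ(2/r₁ − 1/a_t)] = 1646 m/s.
Δv₁ = v_p − v_c1 = 159.5 m/s.
At r₂: circular v_c2 = √(μ/r₂) = 1181 m/s; transfer-apolune v_a = √[μ(2/r₂ − 1/a_t)] = 1039 m/s.
Δv₂ = v_c2 − v_a = 142.1 m/s.
Total Δv = Δv₁ + Δv₂ = 301.6 m/s.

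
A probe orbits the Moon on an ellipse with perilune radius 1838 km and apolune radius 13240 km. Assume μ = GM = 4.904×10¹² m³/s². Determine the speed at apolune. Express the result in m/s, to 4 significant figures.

v ≈ 300.5 m/s

Semi-major axis a = (r_p + r_a)/2 = 7539.0 km = 7.539×10⁶ m.
Vis-viva: v² = μ(2/r − 1/a) = 4.904×10¹² × (1.511×10⁻⁷ − 1.326×10⁻⁷) = 9.030×10⁴ m²/s².
v = 300.5 m/s.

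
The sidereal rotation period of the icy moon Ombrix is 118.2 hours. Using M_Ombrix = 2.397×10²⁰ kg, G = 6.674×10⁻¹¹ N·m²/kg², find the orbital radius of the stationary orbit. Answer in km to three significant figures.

r_sync ≈ 4190 km

μ = GM = 6.674×10⁻¹¹ × 2.397×10²⁰ = 1.600×10¹⁰ m³/s².
T = 118.2 hours = 4.255×10⁵ s.
A synchronous orbit has period T, so by Kepler's third law a = (μT²/4π²)^(1/3).
μT²/4π² = 1.600×10¹⁰ × (4.255×10⁵)² / 39.48 = 7.337×10¹⁹ m³.
a = 4.186×10⁶ m = 4186.4 km.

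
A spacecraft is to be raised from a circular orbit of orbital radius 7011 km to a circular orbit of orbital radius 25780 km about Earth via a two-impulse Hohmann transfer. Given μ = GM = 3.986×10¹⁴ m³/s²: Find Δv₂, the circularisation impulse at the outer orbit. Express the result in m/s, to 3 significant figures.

r₁ = 7011 km = 7.011×10⁶ m.
r₂ = 25780 km = 2.578×10⁷ m.
Transfer ellipse a_t = (r₁ + r₂)/2 = 1.640×10⁷ m.
At r₁: circular v_c1 = √(μ/r₁) = 7540 m/s; transfer-perigee v_p = √[μ(2/r₁ − 1/a_t)] = 9455 m/s.
At r₂: circular v_c2 = √(μ/r₂) = 3932 m/s; transfer-apogee v_a = √[μ(2/r₂ − 1/a_t)] = 2571 m/s.
Δv₂ = v_c2 − v_a = 1361 m/s.

Δv ≈ 1360 m/s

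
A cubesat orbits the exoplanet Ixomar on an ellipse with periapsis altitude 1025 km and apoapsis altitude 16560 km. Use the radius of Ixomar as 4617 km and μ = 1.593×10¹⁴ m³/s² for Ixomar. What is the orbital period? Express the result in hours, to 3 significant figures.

r_p = 4617 + 1025 = 5642.0 km = 5.6420×10⁶ m.
r_a = 4617 + 16560 = 21177 km = 2.1177×10⁷ m.
Semi-major axis a = (r_p + r_a)/2 = (5642.0 + 21177)/2 = 13410 km = 1.341×10⁷ m.
By Kepler's third law T = 2π√(a³/μ) = 2π × 3.891×10³ = 2.445×10⁴ s.
= 6.790 hours.

T ≈ 6.79 hours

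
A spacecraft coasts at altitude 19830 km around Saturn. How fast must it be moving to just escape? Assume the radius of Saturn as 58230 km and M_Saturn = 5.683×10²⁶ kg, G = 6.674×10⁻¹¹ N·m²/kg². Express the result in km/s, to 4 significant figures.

v_esc ≈ 31.17 km/s

μ = GM = 6.674×10⁻¹¹ × 5.683×10²⁶ = 3.793×10¹⁶ m³/s².
r = 58230 + 19830 = 78060 km = 7.8060×10⁷ m.
Escape speed v_esc = √(2μ/r) = √(2 × 3.793×10¹⁶ / 7.806×10⁷) = √(9.718×10⁸) = 31170 m/s.
= 31.17 km/s.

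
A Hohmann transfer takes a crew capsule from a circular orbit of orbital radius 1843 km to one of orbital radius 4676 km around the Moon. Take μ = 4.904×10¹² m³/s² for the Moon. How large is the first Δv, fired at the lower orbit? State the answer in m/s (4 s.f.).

Δv ≈ 322.6 m/s

r₁ = 1843 km = 1.843×10⁶ m.
r₂ = 4676 km = 4.676×10⁶ m.
Transfer ellipse a_t = (r₁ + r₂)/2 = 3.260×10⁶ m.
At r₁: circular v_c1 = √(μ/r₁) = 1631 m/s; transfer-perilune v_p = √[μ(2/r₁ − 1/a_t)] = 1954 m/s.
Δv₁ = v_p − v_c1 = 322.6 m/s.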